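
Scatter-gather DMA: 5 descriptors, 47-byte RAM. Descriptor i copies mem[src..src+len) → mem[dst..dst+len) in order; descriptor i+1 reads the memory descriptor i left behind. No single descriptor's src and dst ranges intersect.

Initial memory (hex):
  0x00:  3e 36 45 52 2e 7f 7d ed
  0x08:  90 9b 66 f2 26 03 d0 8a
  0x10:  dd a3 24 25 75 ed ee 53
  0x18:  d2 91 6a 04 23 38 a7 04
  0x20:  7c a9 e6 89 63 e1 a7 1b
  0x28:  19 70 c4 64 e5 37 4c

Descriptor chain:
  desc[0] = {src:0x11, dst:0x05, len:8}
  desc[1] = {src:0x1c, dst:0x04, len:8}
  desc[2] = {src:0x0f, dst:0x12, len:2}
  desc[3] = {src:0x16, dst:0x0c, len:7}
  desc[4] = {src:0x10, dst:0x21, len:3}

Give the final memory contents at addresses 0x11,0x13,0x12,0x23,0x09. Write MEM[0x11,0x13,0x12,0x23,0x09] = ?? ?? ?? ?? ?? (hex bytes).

  after D0: wrote 8B at 0x05 = a3242575edee53d2
  after D1: wrote 8B at 0x04 = 2338a7047ca9e689
  after D2: wrote 2B at 0x12 = 8add
  after D3: wrote 7B at 0x0c = ee53d2916a0423
  after D4: wrote 3B at 0x21 = 6a0423
query mem[0x11]=0x04, mem[0x13]=0xdd, mem[0x12]=0x23, mem[0x23]=0x23, mem[0x09]=0xa9

MEM[0x11,0x13,0x12,0x23,0x09] = 04 dd 23 23 a9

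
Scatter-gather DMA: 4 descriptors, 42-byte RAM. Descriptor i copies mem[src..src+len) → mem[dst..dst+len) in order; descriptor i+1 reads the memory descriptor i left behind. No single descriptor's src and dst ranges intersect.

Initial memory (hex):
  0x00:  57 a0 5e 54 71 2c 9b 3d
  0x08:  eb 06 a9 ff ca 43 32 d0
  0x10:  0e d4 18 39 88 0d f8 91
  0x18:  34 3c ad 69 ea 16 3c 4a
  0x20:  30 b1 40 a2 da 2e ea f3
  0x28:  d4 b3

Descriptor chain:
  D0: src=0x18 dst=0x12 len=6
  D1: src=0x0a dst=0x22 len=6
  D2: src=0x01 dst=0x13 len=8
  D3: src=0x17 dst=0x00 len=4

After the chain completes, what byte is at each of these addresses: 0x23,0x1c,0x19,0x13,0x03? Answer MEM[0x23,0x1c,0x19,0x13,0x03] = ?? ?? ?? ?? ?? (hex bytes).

MEM[0x23,0x1c,0x19,0x13,0x03] = ff ea 3d a0 eb

[0] 0x18->0x12 len=6 : 34 3c ad 69 ea 16
[1] 0x0a->0x22 len=6 : a9 ff ca 43 32 d0
[2] 0x01->0x13 len=8 : a0 5e 54 71 2c 9b 3d eb
[3] 0x17->0x00 len=4 : 2c 9b 3d eb
query mem[0x23]=0xff, mem[0x1c]=0xea, mem[0x19]=0x3d, mem[0x13]=0xa0, mem[0x03]=0xeb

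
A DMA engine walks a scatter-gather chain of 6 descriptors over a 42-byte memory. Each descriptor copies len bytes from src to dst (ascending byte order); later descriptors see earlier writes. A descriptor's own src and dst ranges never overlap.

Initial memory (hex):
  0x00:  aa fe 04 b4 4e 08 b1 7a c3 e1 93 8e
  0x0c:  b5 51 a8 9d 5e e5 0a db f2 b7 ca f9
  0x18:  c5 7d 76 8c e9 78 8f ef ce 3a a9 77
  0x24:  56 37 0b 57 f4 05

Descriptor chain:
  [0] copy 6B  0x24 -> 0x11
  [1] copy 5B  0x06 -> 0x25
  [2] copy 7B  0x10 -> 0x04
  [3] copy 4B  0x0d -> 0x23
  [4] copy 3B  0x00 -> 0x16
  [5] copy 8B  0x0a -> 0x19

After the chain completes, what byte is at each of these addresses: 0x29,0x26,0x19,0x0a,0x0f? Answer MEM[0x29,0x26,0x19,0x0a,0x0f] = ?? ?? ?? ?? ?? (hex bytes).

MEM[0x29,0x26,0x19,0x0a,0x0f] = 93 5e 05 05 9d

[0] 0x24->0x11 len=6 : 56 37 0b 57 f4 05
[1] 0x06->0x25 len=5 : b1 7a c3 e1 93
[2] 0x10->0x04 len=7 : 5e 56 37 0b 57 f4 05
[3] 0x0d->0x23 len=4 : 51 a8 9d 5e
[4] 0x00->0x16 len=3 : aa fe 04
[5] 0x0a->0x19 len=8 : 05 8e b5 51 a8 9d 5e 56
query mem[0x29]=0x93, mem[0x26]=0x5e, mem[0x19]=0x05, mem[0x0a]=0x05, mem[0x0f]=0x9d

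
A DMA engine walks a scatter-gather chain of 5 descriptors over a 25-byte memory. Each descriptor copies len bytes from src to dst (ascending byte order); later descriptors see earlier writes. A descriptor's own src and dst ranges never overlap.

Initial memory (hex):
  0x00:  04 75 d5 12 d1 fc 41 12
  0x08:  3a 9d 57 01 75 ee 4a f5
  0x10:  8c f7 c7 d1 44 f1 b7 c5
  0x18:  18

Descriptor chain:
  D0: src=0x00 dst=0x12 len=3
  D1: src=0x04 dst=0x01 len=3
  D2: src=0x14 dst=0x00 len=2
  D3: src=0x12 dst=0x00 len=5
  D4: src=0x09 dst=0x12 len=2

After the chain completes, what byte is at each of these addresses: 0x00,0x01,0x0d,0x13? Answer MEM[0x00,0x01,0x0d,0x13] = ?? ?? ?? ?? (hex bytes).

MEM[0x00,0x01,0x0d,0x13] = 04 75 ee 57

D0: mem[0x12..0x14] <- [04 75 d5]
D1: mem[0x01..0x03] <- [d1 fc 41]
D2: mem[0x00..0x01] <- [d5 f1]
D3: mem[0x00..0x04] <- [04 75 d5 f1 b7]
D4: mem[0x12..0x13] <- [9d 57]
query mem[0x00]=0x04, mem[0x01]=0x75, mem[0x0d]=0xee, mem[0x13]=0x57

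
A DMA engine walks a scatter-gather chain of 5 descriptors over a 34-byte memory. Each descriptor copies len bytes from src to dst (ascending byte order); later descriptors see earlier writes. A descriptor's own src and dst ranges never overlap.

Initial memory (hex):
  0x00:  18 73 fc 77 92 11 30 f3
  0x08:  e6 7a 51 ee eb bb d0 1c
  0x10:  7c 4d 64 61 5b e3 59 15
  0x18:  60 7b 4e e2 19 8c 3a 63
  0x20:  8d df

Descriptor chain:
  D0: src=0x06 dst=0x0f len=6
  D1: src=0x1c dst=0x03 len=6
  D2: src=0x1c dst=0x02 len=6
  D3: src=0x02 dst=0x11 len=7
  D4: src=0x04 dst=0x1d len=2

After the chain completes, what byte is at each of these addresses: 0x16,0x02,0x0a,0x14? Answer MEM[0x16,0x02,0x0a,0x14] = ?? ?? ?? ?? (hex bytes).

  after D0: wrote 6B at 0x0f = 30f3e67a51ee
  after D1: wrote 6B at 0x03 = 198c3a638ddf
  after D2: wrote 6B at 0x02 = 198c3a638ddf
  after D3: wrote 7B at 0x11 = 198c3a638ddfdf
  after D4: wrote 2B at 0x1d = 3a63
query mem[0x16]=0xdf, mem[0x02]=0x19, mem[0x0a]=0x51, mem[0x14]=0x63

MEM[0x16,0x02,0x0a,0x14] = df 19 51 63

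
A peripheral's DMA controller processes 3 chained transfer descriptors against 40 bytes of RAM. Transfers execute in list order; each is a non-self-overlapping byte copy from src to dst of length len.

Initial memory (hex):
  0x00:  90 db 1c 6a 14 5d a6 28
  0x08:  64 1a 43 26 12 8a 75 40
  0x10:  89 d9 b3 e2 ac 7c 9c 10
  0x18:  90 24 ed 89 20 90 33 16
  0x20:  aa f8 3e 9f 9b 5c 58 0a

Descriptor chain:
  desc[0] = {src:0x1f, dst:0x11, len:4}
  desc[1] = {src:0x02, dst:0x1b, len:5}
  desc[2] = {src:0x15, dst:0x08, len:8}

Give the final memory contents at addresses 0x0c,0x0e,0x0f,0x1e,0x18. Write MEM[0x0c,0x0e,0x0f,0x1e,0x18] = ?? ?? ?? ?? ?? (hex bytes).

#0 dst[0x11+4] := {0x16,0xaa,0xf8,0x3e}
#1 dst[0x1b+5] := {0x1c,0x6a,0x14,0x5d,0xa6}
#2 dst[0x08+8] := {0x7c,0x9c,0x10,0x90,0x24,0xed,0x1c,0x6a}
query mem[0x0c]=0x24, mem[0x0e]=0x1c, mem[0x0f]=0x6a, mem[0x1e]=0x5d, mem[0x18]=0x90

MEM[0x0c,0x0e,0x0f,0x1e,0x18] = 24 1c 6a 5d 90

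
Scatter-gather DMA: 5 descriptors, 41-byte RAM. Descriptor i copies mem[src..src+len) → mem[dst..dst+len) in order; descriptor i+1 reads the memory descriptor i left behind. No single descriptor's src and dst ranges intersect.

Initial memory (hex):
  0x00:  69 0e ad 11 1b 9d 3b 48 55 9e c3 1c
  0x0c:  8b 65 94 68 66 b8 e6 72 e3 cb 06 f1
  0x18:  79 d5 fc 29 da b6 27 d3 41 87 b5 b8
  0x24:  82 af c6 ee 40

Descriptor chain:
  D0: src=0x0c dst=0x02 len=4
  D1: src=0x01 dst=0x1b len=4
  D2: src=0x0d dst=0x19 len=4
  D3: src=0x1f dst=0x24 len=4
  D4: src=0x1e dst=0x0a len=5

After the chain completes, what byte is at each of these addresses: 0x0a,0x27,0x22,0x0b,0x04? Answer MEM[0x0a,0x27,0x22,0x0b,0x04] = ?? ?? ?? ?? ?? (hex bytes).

D0: mem[0x02..0x05] <- [8b 65 94 68]
D1: mem[0x1b..0x1e] <- [0e 8b 65 94]
D2: mem[0x19..0x1c] <- [65 94 68 66]
D3: mem[0x24..0x27] <- [d3 41 87 b5]
D4: mem[0x0a..0x0e] <- [94 d3 41 87 b5]
query mem[0x0a]=0x94, mem[0x27]=0xb5, mem[0x22]=0xb5, mem[0x0b]=0xd3, mem[0x04]=0x94

MEM[0x0a,0x27,0x22,0x0b,0x04] = 94 b5 b5 d3 94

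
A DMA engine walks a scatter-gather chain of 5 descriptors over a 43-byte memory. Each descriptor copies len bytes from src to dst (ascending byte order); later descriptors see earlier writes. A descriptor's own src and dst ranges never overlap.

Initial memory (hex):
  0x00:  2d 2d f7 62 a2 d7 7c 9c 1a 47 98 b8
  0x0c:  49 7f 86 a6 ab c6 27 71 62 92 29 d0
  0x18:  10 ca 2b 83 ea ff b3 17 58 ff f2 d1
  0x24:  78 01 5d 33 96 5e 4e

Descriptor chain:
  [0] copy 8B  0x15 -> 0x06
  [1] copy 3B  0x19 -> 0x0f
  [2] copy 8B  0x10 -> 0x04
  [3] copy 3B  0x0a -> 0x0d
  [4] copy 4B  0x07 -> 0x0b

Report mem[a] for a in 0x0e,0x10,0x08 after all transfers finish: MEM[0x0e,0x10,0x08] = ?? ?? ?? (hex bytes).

[0] 0x15->0x06 len=8 : 92 29 d0 10 ca 2b 83 ea
[1] 0x19->0x0f len=3 : ca 2b 83
[2] 0x10->0x04 len=8 : 2b 83 27 71 62 92 29 d0
[3] 0x0a->0x0d len=3 : 29 d0 83
[4] 0x07->0x0b len=4 : 71 62 92 29
query mem[0x0e]=0x29, mem[0x10]=0x2b, mem[0x08]=0x62

MEM[0x0e,0x10,0x08] = 29 2b 62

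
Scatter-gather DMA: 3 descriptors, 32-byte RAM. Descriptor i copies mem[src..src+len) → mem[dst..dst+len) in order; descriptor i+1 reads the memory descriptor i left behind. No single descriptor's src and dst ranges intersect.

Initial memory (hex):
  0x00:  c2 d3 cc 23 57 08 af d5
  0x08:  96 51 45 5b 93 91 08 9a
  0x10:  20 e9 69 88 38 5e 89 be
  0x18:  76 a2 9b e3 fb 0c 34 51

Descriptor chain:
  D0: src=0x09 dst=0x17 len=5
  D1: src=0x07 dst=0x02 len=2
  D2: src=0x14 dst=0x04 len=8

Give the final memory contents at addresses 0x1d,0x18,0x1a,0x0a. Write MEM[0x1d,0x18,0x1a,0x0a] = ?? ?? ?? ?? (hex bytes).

D0: mem[0x17..0x1b] <- [51 45 5b 93 91]
D1: mem[0x02..0x03] <- [d5 96]
D2: mem[0x04..0x0b] <- [38 5e 89 51 45 5b 93 91]
query mem[0x1d]=0x0c, mem[0x18]=0x45, mem[0x1a]=0x93, mem[0x0a]=0x93

MEM[0x1d,0x18,0x1a,0x0a] = 0c 45 93 93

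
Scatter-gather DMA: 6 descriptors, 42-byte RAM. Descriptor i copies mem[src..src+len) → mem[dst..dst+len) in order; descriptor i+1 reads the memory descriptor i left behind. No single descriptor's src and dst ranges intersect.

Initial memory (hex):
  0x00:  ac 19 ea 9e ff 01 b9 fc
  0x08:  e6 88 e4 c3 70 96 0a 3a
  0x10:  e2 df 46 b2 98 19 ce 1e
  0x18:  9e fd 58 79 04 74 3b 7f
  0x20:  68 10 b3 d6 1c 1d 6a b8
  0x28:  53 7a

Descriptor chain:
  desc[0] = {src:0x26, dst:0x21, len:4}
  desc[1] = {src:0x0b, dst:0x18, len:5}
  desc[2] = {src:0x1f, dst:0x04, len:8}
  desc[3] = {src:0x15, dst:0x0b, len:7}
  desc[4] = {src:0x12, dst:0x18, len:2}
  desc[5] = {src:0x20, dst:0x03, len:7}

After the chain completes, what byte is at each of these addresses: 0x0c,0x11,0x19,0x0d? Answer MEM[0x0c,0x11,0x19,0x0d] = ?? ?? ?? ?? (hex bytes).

MEM[0x0c,0x11,0x19,0x0d] = ce 0a b2 1e

[0] 0x26->0x21 len=4 : 6a b8 53 7a
[1] 0x0b->0x18 len=5 : c3 70 96 0a 3a
[2] 0x1f->0x04 len=8 : 7f 68 6a b8 53 7a 1d 6a
[3] 0x15->0x0b len=7 : 19 ce 1e c3 70 96 0a
[4] 0x12->0x18 len=2 : 46 b2
[5] 0x20->0x03 len=7 : 68 6a b8 53 7a 1d 6a
query mem[0x0c]=0xce, mem[0x11]=0x0a, mem[0x19]=0xb2, mem[0x0d]=0x1e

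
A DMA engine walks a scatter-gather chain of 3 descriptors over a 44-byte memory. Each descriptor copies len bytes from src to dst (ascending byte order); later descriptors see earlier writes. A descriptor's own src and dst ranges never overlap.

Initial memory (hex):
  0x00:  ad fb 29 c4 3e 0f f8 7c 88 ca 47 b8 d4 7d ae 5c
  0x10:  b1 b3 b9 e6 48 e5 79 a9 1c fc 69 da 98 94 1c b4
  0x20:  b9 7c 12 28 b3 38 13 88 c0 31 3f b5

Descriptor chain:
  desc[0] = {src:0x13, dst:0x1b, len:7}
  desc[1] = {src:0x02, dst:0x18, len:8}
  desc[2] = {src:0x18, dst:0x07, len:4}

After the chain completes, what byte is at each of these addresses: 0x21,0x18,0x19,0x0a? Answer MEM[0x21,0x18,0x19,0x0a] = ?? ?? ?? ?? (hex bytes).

#0 dst[0x1b+7] := {0xe6,0x48,0xe5,0x79,0xa9,0x1c,0xfc}
#1 dst[0x18+8] := {0x29,0xc4,0x3e,0x0f,0xf8,0x7c,0x88,0xca}
#2 dst[0x07+4] := {0x29,0xc4,0x3e,0x0f}
query mem[0x21]=0xfc, mem[0x18]=0x29, mem[0x19]=0xc4, mem[0x0a]=0x0f

MEM[0x21,0x18,0x19,0x0a] = fc 29 c4 0f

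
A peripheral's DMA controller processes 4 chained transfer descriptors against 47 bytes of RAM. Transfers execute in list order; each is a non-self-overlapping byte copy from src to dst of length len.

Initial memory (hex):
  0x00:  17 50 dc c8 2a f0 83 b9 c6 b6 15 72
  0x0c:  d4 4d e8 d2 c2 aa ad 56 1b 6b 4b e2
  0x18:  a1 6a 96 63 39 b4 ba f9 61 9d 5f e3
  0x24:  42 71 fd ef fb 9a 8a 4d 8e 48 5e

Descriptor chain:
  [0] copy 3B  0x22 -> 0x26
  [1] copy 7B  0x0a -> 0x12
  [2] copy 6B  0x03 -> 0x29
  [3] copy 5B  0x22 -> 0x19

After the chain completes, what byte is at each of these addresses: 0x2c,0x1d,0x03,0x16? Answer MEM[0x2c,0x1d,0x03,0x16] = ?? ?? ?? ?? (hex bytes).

MEM[0x2c,0x1d,0x03,0x16] = 83 5f c8 e8

[0] 0x22->0x26 len=3 : 5f e3 42
[1] 0x0a->0x12 len=7 : 15 72 d4 4d e8 d2 c2
[2] 0x03->0x29 len=6 : c8 2a f0 83 b9 c6
[3] 0x22->0x19 len=5 : 5f e3 42 71 5f
query mem[0x2c]=0x83, mem[0x1d]=0x5f, mem[0x03]=0xc8, mem[0x16]=0xe8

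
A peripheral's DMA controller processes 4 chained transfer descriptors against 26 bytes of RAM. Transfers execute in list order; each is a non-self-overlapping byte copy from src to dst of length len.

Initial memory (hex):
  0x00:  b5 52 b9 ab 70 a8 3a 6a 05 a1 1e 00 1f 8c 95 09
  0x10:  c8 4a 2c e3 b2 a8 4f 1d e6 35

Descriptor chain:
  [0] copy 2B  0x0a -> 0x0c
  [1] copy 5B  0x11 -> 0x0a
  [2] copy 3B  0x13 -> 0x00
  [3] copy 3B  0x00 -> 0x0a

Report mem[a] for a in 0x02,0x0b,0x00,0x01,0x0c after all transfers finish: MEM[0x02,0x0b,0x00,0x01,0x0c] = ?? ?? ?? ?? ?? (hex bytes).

D0: mem[0x0c..0x0d] <- [1e 00]
D1: mem[0x0a..0x0e] <- [4a 2c e3 b2 a8]
D2: mem[0x00..0x02] <- [e3 b2 a8]
D3: mem[0x0a..0x0c] <- [e3 b2 a8]
query mem[0x02]=0xa8, mem[0x0b]=0xb2, mem[0x00]=0xe3, mem[0x01]=0xb2, mem[0x0c]=0xa8

MEM[0x02,0x0b,0x00,0x01,0x0c] = a8 b2 e3 b2 a8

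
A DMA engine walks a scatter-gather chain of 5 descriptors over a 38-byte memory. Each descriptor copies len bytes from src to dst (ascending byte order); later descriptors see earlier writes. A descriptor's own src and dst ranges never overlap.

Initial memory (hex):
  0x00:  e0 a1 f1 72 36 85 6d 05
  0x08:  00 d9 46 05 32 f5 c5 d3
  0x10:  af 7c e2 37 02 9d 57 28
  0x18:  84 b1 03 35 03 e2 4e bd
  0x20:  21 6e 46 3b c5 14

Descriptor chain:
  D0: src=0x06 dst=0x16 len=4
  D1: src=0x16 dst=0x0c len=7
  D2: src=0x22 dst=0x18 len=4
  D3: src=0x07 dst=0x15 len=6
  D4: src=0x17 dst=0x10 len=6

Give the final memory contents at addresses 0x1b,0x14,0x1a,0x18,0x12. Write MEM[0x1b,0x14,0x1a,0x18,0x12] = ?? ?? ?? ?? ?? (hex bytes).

MEM[0x1b,0x14,0x1a,0x18,0x12] = 14 14 6d 46 05

  after D0: wrote 4B at 0x16 = 6d0500d9
  after D1: wrote 7B at 0x0c = 6d0500d9033503
  after D2: wrote 4B at 0x18 = 463bc514
  after D3: wrote 6B at 0x15 = 0500d946056d
  after D4: wrote 6B at 0x10 = d946056d1403
query mem[0x1b]=0x14, mem[0x14]=0x14, mem[0x1a]=0x6d, mem[0x18]=0x46, mem[0x12]=0x05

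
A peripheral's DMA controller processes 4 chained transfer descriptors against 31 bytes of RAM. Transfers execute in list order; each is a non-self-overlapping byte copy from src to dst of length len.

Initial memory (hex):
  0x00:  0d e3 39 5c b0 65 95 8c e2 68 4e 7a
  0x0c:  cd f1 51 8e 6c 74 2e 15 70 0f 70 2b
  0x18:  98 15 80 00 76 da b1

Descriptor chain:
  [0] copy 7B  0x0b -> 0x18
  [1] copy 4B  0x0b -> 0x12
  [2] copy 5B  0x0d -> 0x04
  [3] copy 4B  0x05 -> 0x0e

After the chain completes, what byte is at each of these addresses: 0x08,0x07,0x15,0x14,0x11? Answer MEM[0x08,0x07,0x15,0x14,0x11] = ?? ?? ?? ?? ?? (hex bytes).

MEM[0x08,0x07,0x15,0x14,0x11] = 74 6c 51 f1 74

#0 dst[0x18+7] := {0x7a,0xcd,0xf1,0x51,0x8e,0x6c,0x74}
#1 dst[0x12+4] := {0x7a,0xcd,0xf1,0x51}
#2 dst[0x04+5] := {0xf1,0x51,0x8e,0x6c,0x74}
#3 dst[0x0e+4] := {0x51,0x8e,0x6c,0x74}
query mem[0x08]=0x74, mem[0x07]=0x6c, mem[0x15]=0x51, mem[0x14]=0xf1, mem[0x11]=0x74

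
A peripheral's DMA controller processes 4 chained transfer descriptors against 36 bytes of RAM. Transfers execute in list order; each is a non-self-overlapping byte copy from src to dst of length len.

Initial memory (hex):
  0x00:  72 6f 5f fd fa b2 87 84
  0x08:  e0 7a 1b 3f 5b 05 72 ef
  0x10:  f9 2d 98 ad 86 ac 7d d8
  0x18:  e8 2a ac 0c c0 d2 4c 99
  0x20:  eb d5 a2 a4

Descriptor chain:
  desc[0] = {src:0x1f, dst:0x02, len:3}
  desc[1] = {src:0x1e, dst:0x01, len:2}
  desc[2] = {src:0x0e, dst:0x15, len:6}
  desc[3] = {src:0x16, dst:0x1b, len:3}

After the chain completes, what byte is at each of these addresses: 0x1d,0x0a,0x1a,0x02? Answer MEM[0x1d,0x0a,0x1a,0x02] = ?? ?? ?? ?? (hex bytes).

MEM[0x1d,0x0a,0x1a,0x02] = 2d 1b ad 99

[0] 0x1f->0x02 len=3 : 99 eb d5
[1] 0x1e->0x01 len=2 : 4c 99
[2] 0x0e->0x15 len=6 : 72 ef f9 2d 98 ad
[3] 0x16->0x1b len=3 : ef f9 2d
query mem[0x1d]=0x2d, mem[0x0a]=0x1b, mem[0x1a]=0xad, mem[0x02]=0x99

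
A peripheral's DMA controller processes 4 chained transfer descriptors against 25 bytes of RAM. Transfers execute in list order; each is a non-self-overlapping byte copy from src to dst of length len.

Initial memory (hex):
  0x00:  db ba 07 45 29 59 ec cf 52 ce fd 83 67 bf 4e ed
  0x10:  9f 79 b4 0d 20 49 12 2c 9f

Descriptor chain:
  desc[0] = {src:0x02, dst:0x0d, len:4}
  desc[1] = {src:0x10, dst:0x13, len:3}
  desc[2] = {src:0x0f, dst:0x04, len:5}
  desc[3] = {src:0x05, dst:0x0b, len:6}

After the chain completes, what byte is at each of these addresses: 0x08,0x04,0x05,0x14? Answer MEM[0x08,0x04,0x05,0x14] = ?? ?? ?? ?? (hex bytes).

#0 dst[0x0d+4] := {0x07,0x45,0x29,0x59}
#1 dst[0x13+3] := {0x59,0x79,0xb4}
#2 dst[0x04+5] := {0x29,0x59,0x79,0xb4,0x59}
#3 dst[0x0b+6] := {0x59,0x79,0xb4,0x59,0xce,0xfd}
query mem[0x08]=0x59, mem[0x04]=0x29, mem[0x05]=0x59, mem[0x14]=0x79

MEM[0x08,0x04,0x05,0x14] = 59 29 59 79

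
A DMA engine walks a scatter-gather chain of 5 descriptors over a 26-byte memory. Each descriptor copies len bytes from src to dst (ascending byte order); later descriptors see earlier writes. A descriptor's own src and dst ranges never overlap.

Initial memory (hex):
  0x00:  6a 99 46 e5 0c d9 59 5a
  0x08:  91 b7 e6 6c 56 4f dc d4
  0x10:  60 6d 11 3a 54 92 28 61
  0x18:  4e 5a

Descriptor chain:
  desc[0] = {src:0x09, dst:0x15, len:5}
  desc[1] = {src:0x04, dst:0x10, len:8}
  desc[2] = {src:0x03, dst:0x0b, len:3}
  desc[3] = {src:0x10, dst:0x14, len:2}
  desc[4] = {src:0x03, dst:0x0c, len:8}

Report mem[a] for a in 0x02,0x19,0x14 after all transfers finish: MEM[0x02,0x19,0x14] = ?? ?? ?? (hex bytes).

MEM[0x02,0x19,0x14] = 46 4f 0c

  after D0: wrote 5B at 0x15 = b7e66c564f
  after D1: wrote 8B at 0x10 = 0cd9595a91b7e66c
  after D2: wrote 3B at 0x0b = e50cd9
  after D3: wrote 2B at 0x14 = 0cd9
  after D4: wrote 8B at 0x0c = e50cd9595a91b7e6
query mem[0x02]=0x46, mem[0x19]=0x4f, mem[0x14]=0x0c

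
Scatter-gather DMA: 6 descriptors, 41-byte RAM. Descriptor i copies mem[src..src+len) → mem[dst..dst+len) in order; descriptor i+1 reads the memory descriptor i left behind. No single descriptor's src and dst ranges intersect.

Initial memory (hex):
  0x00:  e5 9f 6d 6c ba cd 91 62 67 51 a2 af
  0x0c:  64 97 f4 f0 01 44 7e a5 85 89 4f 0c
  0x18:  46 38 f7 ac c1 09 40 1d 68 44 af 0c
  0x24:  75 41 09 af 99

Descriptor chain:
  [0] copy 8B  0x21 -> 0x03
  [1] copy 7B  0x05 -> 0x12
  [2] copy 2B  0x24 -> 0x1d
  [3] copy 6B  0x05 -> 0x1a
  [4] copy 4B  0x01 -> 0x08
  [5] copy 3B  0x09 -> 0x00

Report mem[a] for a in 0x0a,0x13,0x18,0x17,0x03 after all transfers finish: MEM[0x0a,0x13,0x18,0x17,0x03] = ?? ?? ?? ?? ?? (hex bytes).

  after D0: wrote 8B at 0x03 = 44af0c754109af99
  after D1: wrote 7B at 0x12 = 0c754109af99af
  after D2: wrote 2B at 0x1d = 7541
  after D3: wrote 6B at 0x1a = 0c754109af99
  after D4: wrote 4B at 0x08 = 9f6d44af
  after D5: wrote 3B at 0x00 = 6d44af
query mem[0x0a]=0x44, mem[0x13]=0x75, mem[0x18]=0xaf, mem[0x17]=0x99, mem[0x03]=0x44

MEM[0x0a,0x13,0x18,0x17,0x03] = 44 75 af 99 44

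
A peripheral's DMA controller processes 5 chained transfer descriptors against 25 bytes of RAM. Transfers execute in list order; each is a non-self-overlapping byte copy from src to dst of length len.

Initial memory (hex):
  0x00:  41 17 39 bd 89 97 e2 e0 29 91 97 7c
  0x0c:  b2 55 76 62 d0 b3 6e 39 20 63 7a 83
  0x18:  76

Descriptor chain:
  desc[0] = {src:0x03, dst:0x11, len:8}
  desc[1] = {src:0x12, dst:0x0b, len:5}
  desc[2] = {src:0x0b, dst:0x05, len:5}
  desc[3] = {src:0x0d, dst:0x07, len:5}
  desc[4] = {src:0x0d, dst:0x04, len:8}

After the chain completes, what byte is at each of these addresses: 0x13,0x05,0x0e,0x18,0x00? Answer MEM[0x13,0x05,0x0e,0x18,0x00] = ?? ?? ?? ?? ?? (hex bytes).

MEM[0x13,0x05,0x0e,0x18,0x00] = 97 e0 e0 97 41

  after D0: wrote 8B at 0x11 = bd8997e2e0299197
  after D1: wrote 5B at 0x0b = 8997e2e029
  after D2: wrote 5B at 0x05 = 8997e2e029
  after D3: wrote 5B at 0x07 = e2e029d0bd
  after D4: wrote 8B at 0x04 = e2e029d0bd8997e2
query mem[0x13]=0x97, mem[0x05]=0xe0, mem[0x0e]=0xe0, mem[0x18]=0x97, mem[0x00]=0x41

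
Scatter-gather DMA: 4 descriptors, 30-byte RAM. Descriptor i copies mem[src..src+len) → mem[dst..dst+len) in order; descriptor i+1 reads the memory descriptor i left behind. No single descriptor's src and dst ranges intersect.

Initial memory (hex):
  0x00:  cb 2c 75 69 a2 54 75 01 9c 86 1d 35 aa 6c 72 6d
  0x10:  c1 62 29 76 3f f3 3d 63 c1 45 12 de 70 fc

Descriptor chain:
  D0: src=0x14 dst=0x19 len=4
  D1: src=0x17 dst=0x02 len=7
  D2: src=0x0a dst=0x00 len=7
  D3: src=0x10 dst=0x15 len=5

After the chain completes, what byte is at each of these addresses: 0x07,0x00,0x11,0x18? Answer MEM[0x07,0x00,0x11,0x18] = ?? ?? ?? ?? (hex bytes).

MEM[0x07,0x00,0x11,0x18] = 63 1d 62 76

[0] 0x14->0x19 len=4 : 3f f3 3d 63
[1] 0x17->0x02 len=7 : 63 c1 3f f3 3d 63 fc
[2] 0x0a->0x00 len=7 : 1d 35 aa 6c 72 6d c1
[3] 0x10->0x15 len=5 : c1 62 29 76 3f
query mem[0x07]=0x63, mem[0x00]=0x1d, mem[0x11]=0x62, mem[0x18]=0x76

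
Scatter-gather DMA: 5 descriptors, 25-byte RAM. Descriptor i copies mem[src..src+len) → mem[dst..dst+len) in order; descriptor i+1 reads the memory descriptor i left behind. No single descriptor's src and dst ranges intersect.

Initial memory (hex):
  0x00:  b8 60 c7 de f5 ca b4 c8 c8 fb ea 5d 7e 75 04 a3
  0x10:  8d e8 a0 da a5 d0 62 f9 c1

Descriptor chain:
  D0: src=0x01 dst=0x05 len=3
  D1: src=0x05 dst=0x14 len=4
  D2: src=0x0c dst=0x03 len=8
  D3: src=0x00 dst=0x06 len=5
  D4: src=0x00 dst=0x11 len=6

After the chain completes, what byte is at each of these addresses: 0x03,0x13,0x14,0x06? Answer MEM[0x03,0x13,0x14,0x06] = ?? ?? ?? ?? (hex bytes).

  after D0: wrote 3B at 0x05 = 60c7de
  after D1: wrote 4B at 0x14 = 60c7dec8
  after D2: wrote 8B at 0x03 = 7e7504a38de8a0da
  after D3: wrote 5B at 0x06 = b860c77e75
  after D4: wrote 6B at 0x11 = b860c77e7504
query mem[0x03]=0x7e, mem[0x13]=0xc7, mem[0x14]=0x7e, mem[0x06]=0xb8

MEM[0x03,0x13,0x14,0x06] = 7e c7 7e b8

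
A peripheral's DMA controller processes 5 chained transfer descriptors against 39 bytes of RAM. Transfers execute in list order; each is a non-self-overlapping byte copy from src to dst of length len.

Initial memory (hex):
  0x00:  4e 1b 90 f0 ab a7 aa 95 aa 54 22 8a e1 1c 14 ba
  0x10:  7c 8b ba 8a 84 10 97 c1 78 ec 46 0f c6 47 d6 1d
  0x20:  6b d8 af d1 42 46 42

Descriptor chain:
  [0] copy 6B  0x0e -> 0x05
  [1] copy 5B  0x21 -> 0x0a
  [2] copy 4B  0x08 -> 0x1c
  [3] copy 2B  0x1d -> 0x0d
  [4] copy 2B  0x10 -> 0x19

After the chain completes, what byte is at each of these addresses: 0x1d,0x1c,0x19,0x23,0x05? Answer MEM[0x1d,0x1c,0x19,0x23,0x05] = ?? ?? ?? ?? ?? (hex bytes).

#0 dst[0x05+6] := {0x14,0xba,0x7c,0x8b,0xba,0x8a}
#1 dst[0x0a+5] := {0xd8,0xaf,0xd1,0x42,0x46}
#2 dst[0x1c+4] := {0x8b,0xba,0xd8,0xaf}
#3 dst[0x0d+2] := {0xba,0xd8}
#4 dst[0x19+2] := {0x7c,0x8b}
query mem[0x1d]=0xba, mem[0x1c]=0x8b, mem[0x19]=0x7c, mem[0x23]=0xd1, mem[0x05]=0x14

MEM[0x1d,0x1c,0x19,0x23,0x05] = ba 8b 7c d1 14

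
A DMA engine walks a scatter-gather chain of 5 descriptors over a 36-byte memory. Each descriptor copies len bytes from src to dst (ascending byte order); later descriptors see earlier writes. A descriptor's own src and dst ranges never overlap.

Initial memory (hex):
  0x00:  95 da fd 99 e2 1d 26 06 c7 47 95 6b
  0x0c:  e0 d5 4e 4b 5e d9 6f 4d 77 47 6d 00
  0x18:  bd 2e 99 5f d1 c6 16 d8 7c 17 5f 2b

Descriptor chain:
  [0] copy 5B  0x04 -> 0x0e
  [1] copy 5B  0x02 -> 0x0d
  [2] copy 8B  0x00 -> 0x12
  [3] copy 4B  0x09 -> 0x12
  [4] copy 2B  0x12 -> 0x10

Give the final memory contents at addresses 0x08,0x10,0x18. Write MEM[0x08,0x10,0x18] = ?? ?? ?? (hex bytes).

MEM[0x08,0x10,0x18] = c7 47 26

  after D0: wrote 5B at 0x0e = e21d2606c7
  after D1: wrote 5B at 0x0d = fd99e21d26
  after D2: wrote 8B at 0x12 = 95dafd99e21d2606
  after D3: wrote 4B at 0x12 = 47956be0
  after D4: wrote 2B at 0x10 = 4795
query mem[0x08]=0xc7, mem[0x10]=0x47, mem[0x18]=0x26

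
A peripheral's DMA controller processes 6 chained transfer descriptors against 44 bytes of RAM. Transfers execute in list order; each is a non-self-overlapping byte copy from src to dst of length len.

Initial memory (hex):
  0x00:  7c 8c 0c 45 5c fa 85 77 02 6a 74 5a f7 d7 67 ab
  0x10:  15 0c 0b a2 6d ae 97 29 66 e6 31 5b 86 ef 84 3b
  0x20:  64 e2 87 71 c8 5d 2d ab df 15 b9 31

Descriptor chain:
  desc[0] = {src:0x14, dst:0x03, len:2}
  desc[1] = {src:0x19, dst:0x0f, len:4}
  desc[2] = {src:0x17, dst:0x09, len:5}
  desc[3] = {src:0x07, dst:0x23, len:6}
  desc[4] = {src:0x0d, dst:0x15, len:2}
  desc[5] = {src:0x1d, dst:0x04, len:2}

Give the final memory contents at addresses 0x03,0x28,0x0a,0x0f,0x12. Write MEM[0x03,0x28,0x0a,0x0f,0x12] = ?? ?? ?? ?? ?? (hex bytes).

MEM[0x03,0x28,0x0a,0x0f,0x12] = 6d 31 66 e6 86

  after D0: wrote 2B at 0x03 = 6dae
  after D1: wrote 4B at 0x0f = e6315b86
  after D2: wrote 5B at 0x09 = 2966e6315b
  after D3: wrote 6B at 0x23 = 77022966e631
  after D4: wrote 2B at 0x15 = 5b67
  after D5: wrote 2B at 0x04 = ef84
query mem[0x03]=0x6d, mem[0x28]=0x31, mem[0x0a]=0x66, mem[0x0f]=0xe6, mem[0x12]=0x86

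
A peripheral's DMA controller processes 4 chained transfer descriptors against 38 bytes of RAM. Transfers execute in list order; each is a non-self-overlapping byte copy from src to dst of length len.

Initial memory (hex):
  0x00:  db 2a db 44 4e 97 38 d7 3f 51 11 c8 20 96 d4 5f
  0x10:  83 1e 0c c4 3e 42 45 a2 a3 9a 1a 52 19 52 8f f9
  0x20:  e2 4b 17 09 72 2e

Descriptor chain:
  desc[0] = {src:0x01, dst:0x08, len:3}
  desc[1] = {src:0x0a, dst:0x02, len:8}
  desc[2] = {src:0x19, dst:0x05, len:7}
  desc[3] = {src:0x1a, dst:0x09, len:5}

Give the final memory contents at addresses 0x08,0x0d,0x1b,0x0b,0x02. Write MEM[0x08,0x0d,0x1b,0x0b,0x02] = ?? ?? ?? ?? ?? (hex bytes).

MEM[0x08,0x0d,0x1b,0x0b,0x02] = 19 8f 52 19 44

#0 dst[0x08+3] := {0x2a,0xdb,0x44}
#1 dst[0x02+8] := {0x44,0xc8,0x20,0x96,0xd4,0x5f,0x83,0x1e}
#2 dst[0x05+7] := {0x9a,0x1a,0x52,0x19,0x52,0x8f,0xf9}
#3 dst[0x09+5] := {0x1a,0x52,0x19,0x52,0x8f}
query mem[0x08]=0x19, mem[0x0d]=0x8f, mem[0x1b]=0x52, mem[0x0b]=0x19, mem[0x02]=0x44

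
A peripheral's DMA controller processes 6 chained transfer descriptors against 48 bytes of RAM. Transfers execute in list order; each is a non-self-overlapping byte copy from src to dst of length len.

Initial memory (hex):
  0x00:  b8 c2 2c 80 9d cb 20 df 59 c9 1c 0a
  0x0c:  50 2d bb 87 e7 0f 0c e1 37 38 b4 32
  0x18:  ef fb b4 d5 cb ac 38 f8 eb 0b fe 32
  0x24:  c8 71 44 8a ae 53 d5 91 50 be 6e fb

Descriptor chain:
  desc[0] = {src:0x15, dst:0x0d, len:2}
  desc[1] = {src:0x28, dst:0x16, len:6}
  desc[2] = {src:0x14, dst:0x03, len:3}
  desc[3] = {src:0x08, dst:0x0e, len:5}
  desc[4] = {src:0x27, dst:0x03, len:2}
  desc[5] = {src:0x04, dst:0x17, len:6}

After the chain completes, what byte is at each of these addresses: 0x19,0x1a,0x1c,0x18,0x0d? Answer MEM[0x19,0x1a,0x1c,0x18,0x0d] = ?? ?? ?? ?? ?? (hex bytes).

[0] 0x15->0x0d len=2 : 38 b4
[1] 0x28->0x16 len=6 : ae 53 d5 91 50 be
[2] 0x14->0x03 len=3 : 37 38 ae
[3] 0x08->0x0e len=5 : 59 c9 1c 0a 50
[4] 0x27->0x03 len=2 : 8a ae
[5] 0x04->0x17 len=6 : ae ae 20 df 59 c9
query mem[0x19]=0x20, mem[0x1a]=0xdf, mem[0x1c]=0xc9, mem[0x18]=0xae, mem[0x0d]=0x38

MEM[0x19,0x1a,0x1c,0x18,0x0d] = 20 df c9 ae 38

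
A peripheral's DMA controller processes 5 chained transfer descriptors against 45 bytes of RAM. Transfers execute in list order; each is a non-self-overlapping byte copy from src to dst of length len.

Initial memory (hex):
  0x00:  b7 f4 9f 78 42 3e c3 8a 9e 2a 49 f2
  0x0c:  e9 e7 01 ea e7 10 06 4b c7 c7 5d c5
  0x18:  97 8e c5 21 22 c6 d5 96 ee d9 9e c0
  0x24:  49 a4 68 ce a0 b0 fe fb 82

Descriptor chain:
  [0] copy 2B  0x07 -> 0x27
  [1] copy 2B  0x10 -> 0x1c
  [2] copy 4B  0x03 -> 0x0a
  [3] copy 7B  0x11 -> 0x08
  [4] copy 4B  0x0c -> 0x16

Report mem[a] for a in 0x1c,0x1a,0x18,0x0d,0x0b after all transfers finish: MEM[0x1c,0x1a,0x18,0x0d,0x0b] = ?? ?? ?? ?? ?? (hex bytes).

  after D0: wrote 2B at 0x27 = 8a9e
  after D1: wrote 2B at 0x1c = e710
  after D2: wrote 4B at 0x0a = 78423ec3
  after D3: wrote 7B at 0x08 = 10064bc7c75dc5
  after D4: wrote 4B at 0x16 = c75dc5ea
query mem[0x1c]=0xe7, mem[0x1a]=0xc5, mem[0x18]=0xc5, mem[0x0d]=0x5d, mem[0x0b]=0xc7

MEM[0x1c,0x1a,0x18,0x0d,0x0b] = e7 c5 c5 5d c7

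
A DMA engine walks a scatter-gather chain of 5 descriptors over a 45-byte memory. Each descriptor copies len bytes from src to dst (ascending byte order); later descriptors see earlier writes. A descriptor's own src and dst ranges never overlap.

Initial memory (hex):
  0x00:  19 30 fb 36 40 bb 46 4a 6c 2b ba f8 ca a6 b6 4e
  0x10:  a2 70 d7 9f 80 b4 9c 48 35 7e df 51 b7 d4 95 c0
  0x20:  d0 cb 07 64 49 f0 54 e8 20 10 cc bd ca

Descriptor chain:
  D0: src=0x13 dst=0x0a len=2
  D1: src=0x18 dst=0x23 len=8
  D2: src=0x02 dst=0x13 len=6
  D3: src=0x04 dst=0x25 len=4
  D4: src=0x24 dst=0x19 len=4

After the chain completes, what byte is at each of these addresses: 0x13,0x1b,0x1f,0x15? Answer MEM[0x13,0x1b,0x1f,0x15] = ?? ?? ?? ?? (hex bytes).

[0] 0x13->0x0a len=2 : 9f 80
[1] 0x18->0x23 len=8 : 35 7e df 51 b7 d4 95 c0
[2] 0x02->0x13 len=6 : fb 36 40 bb 46 4a
[3] 0x04->0x25 len=4 : 40 bb 46 4a
[4] 0x24->0x19 len=4 : 7e 40 bb 46
query mem[0x13]=0xfb, mem[0x1b]=0xbb, mem[0x1f]=0xc0, mem[0x15]=0x40

MEM[0x13,0x1b,0x1f,0x15] = fb bb c0 40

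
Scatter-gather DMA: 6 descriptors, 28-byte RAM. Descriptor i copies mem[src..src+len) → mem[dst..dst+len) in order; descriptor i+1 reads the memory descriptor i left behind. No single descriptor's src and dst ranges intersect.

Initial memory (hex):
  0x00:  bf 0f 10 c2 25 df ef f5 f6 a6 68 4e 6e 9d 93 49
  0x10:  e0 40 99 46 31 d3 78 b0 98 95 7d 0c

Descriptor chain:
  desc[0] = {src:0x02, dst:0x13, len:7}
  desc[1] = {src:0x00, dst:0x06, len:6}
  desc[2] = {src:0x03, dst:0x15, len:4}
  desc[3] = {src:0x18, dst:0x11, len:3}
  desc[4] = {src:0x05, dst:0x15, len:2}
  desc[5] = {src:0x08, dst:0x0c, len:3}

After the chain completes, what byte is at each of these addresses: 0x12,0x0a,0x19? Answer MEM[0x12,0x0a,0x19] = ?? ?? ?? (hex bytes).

MEM[0x12,0x0a,0x19] = f6 25 f6

#0 dst[0x13+7] := {0x10,0xc2,0x25,0xdf,0xef,0xf5,0xf6}
#1 dst[0x06+6] := {0xbf,0x0f,0x10,0xc2,0x25,0xdf}
#2 dst[0x15+4] := {0xc2,0x25,0xdf,0xbf}
#3 dst[0x11+3] := {0xbf,0xf6,0x7d}
#4 dst[0x15+2] := {0xdf,0xbf}
#5 dst[0x0c+3] := {0x10,0xc2,0x25}
query mem[0x12]=0xf6, mem[0x0a]=0x25, mem[0x19]=0xf6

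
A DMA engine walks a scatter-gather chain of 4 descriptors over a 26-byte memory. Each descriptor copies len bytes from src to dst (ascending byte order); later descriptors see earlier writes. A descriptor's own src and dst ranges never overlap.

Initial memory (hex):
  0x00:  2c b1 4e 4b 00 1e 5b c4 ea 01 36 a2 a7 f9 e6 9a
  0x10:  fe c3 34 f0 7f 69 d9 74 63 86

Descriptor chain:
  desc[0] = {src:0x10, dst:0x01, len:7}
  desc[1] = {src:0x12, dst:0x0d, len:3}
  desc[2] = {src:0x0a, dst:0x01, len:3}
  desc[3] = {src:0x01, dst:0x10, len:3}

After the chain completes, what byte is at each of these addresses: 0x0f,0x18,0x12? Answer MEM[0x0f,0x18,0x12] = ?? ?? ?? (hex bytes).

MEM[0x0f,0x18,0x12] = 7f 63 a7

[0] 0x10->0x01 len=7 : fe c3 34 f0 7f 69 d9
[1] 0x12->0x0d len=3 : 34 f0 7f
[2] 0x0a->0x01 len=3 : 36 a2 a7
[3] 0x01->0x10 len=3 : 36 a2 a7
query mem[0x0f]=0x7f, mem[0x18]=0x63, mem[0x12]=0xa7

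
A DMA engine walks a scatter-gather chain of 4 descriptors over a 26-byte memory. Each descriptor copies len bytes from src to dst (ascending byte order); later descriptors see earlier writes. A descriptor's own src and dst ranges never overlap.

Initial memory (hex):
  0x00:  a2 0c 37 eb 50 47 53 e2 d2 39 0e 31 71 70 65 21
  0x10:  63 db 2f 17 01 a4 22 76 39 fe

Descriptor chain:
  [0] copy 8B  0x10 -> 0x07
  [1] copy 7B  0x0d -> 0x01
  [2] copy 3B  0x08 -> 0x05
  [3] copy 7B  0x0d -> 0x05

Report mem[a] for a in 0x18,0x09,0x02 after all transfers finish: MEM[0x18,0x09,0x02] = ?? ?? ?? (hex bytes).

MEM[0x18,0x09,0x02] = 39 db 76

#0 dst[0x07+8] := {0x63,0xdb,0x2f,0x17,0x01,0xa4,0x22,0x76}
#1 dst[0x01+7] := {0x22,0x76,0x21,0x63,0xdb,0x2f,0x17}
#2 dst[0x05+3] := {0xdb,0x2f,0x17}
#3 dst[0x05+7] := {0x22,0x76,0x21,0x63,0xdb,0x2f,0x17}
query mem[0x18]=0x39, mem[0x09]=0xdb, mem[0x02]=0x76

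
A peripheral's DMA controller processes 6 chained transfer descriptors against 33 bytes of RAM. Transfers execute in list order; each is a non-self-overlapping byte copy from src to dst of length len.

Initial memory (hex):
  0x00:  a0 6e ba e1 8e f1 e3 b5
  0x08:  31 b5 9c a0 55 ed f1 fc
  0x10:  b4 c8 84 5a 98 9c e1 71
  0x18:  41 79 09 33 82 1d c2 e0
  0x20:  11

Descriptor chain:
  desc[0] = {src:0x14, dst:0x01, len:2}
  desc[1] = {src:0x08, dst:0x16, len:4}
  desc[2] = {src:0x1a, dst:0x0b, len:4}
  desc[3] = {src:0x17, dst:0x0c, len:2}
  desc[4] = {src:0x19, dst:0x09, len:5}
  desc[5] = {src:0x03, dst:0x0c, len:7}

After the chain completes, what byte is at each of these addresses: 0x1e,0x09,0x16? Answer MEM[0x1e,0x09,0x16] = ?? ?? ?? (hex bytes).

[0] 0x14->0x01 len=2 : 98 9c
[1] 0x08->0x16 len=4 : 31 b5 9c a0
[2] 0x1a->0x0b len=4 : 09 33 82 1d
[3] 0x17->0x0c len=2 : b5 9c
[4] 0x19->0x09 len=5 : a0 09 33 82 1d
[5] 0x03->0x0c len=7 : e1 8e f1 e3 b5 31 a0
query mem[0x1e]=0xc2, mem[0x09]=0xa0, mem[0x16]=0x31

MEM[0x1e,0x09,0x16] = c2 a0 31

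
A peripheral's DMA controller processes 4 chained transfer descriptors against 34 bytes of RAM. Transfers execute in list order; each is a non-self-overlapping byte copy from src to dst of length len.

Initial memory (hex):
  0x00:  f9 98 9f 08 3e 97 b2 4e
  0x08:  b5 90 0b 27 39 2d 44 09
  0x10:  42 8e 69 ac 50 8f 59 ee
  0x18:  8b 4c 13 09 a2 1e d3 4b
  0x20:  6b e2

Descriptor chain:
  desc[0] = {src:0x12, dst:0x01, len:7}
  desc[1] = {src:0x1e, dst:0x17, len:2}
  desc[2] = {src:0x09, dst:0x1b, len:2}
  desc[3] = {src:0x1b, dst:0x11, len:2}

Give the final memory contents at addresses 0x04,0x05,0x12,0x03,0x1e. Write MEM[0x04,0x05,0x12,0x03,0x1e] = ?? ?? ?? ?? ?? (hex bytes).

MEM[0x04,0x05,0x12,0x03,0x1e] = 8f 59 0b 50 d3

  after D0: wrote 7B at 0x01 = 69ac508f59ee8b
  after D1: wrote 2B at 0x17 = d34b
  after D2: wrote 2B at 0x1b = 900b
  after D3: wrote 2B at 0x11 = 900b
query mem[0x04]=0x8f, mem[0x05]=0x59, mem[0x12]=0x0b, mem[0x03]=0x50, mem[0x1e]=0xd3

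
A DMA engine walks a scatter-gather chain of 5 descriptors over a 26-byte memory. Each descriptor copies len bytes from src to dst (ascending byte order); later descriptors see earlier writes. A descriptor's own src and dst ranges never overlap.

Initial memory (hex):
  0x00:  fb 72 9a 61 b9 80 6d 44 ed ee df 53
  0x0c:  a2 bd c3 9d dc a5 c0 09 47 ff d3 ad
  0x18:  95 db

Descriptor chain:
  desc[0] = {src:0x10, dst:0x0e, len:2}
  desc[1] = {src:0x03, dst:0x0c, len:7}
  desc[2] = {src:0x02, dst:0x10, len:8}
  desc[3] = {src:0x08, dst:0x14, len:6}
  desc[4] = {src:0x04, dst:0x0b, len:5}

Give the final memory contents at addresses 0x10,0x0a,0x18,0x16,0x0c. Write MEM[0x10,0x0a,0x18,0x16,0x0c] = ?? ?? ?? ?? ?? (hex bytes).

[0] 0x10->0x0e len=2 : dc a5
[1] 0x03->0x0c len=7 : 61 b9 80 6d 44 ed ee
[2] 0x02->0x10 len=8 : 9a 61 b9 80 6d 44 ed ee
[3] 0x08->0x14 len=6 : ed ee df 53 61 b9
[4] 0x04->0x0b len=5 : b9 80 6d 44 ed
query mem[0x10]=0x9a, mem[0x0a]=0xdf, mem[0x18]=0x61, mem[0x16]=0xdf, mem[0x0c]=0x80

MEM[0x10,0x0a,0x18,0x16,0x0c] = 9a df 61 df 80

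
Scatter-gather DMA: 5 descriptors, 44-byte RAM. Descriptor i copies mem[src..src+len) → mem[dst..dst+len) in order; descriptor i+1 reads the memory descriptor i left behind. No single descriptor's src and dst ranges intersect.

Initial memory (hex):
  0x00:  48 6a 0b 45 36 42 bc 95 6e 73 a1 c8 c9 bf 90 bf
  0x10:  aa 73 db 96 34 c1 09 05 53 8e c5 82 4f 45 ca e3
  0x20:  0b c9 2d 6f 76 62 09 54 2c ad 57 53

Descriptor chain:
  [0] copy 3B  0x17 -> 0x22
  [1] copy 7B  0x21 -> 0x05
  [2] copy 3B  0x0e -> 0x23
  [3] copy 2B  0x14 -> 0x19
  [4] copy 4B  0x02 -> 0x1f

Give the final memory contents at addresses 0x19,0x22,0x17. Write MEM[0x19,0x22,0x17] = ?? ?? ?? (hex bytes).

MEM[0x19,0x22,0x17] = 34 c9 05

  after D0: wrote 3B at 0x22 = 05538e
  after D1: wrote 7B at 0x05 = c905538e620954
  after D2: wrote 3B at 0x23 = 90bfaa
  after D3: wrote 2B at 0x19 = 34c1
  after D4: wrote 4B at 0x1f = 0b4536c9
query mem[0x19]=0x34, mem[0x22]=0xc9, mem[0x17]=0x05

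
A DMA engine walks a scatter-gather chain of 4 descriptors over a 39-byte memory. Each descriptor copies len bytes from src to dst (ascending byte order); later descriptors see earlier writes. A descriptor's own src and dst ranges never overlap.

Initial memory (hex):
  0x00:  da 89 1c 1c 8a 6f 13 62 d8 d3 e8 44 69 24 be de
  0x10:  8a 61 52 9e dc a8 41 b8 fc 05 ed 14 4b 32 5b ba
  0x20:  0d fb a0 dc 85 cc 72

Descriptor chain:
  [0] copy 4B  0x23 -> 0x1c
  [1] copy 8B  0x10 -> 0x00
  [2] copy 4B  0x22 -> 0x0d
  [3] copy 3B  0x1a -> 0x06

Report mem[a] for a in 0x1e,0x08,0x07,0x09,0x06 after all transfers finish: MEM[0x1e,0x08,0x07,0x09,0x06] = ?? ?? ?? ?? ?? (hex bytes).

MEM[0x1e,0x08,0x07,0x09,0x06] = cc dc 14 d3 ed

[0] 0x23->0x1c len=4 : dc 85 cc 72
[1] 0x10->0x00 len=8 : 8a 61 52 9e dc a8 41 b8
[2] 0x22->0x0d len=4 : a0 dc 85 cc
[3] 0x1a->0x06 len=3 : ed 14 dc
query mem[0x1e]=0xcc, mem[0x08]=0xdc, mem[0x07]=0x14, mem[0x09]=0xd3, mem[0x06]=0xed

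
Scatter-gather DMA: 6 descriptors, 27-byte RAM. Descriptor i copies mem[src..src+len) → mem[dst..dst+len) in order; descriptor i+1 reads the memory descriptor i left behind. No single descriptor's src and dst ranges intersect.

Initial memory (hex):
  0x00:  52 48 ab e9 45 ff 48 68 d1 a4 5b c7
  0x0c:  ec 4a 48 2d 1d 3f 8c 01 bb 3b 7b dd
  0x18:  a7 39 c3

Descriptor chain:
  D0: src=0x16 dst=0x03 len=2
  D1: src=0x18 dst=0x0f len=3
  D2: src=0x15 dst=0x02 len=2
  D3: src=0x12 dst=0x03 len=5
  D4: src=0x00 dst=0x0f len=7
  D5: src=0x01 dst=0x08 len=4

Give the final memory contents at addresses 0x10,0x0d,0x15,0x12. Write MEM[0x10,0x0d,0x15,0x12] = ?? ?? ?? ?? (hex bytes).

MEM[0x10,0x0d,0x15,0x12] = 48 4a 3b 8c

#0 dst[0x03+2] := {0x7b,0xdd}
#1 dst[0x0f+3] := {0xa7,0x39,0xc3}
#2 dst[0x02+2] := {0x3b,0x7b}
#3 dst[0x03+5] := {0x8c,0x01,0xbb,0x3b,0x7b}
#4 dst[0x0f+7] := {0x52,0x48,0x3b,0x8c,0x01,0xbb,0x3b}
#5 dst[0x08+4] := {0x48,0x3b,0x8c,0x01}
query mem[0x10]=0x48, mem[0x0d]=0x4a, mem[0x15]=0x3b, mem[0x12]=0x8c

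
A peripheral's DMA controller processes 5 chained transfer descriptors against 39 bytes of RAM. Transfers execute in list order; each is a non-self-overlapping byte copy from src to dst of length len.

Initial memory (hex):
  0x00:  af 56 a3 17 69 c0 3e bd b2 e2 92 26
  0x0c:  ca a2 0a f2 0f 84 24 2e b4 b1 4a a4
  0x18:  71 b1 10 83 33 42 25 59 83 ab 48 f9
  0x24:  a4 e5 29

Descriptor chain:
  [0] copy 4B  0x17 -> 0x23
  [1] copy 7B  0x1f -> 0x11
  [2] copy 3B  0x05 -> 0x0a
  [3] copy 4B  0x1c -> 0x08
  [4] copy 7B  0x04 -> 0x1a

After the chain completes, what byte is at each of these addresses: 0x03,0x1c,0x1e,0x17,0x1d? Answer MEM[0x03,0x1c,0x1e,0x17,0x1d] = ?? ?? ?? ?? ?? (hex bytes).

MEM[0x03,0x1c,0x1e,0x17,0x1d] = 17 3e 33 b1 bd

#0 dst[0x23+4] := {0xa4,0x71,0xb1,0x10}
#1 dst[0x11+7] := {0x59,0x83,0xab,0x48,0xa4,0x71,0xb1}
#2 dst[0x0a+3] := {0xc0,0x3e,0xbd}
#3 dst[0x08+4] := {0x33,0x42,0x25,0x59}
#4 dst[0x1a+7] := {0x69,0xc0,0x3e,0xbd,0x33,0x42,0x25}
query mem[0x03]=0x17, mem[0x1c]=0x3e, mem[0x1e]=0x33, mem[0x17]=0xb1, mem[0x1d]=0xbd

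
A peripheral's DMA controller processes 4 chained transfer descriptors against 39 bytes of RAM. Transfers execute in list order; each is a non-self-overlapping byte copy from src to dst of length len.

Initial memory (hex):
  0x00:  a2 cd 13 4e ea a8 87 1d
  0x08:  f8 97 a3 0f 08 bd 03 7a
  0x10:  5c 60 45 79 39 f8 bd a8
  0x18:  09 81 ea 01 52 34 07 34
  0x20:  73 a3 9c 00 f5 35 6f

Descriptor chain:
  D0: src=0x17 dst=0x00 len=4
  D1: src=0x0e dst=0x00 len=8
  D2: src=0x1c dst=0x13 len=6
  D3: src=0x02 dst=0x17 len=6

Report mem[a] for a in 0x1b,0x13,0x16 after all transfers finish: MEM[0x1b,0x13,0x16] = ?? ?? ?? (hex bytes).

MEM[0x1b,0x13,0x16] = 39 52 34

D0: mem[0x00..0x03] <- [a8 09 81 ea]
D1: mem[0x00..0x07] <- [03 7a 5c 60 45 79 39 f8]
D2: mem[0x13..0x18] <- [52 34 07 34 73 a3]
D3: mem[0x17..0x1c] <- [5c 60 45 79 39 f8]
query mem[0x1b]=0x39, mem[0x13]=0x52, mem[0x16]=0x34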